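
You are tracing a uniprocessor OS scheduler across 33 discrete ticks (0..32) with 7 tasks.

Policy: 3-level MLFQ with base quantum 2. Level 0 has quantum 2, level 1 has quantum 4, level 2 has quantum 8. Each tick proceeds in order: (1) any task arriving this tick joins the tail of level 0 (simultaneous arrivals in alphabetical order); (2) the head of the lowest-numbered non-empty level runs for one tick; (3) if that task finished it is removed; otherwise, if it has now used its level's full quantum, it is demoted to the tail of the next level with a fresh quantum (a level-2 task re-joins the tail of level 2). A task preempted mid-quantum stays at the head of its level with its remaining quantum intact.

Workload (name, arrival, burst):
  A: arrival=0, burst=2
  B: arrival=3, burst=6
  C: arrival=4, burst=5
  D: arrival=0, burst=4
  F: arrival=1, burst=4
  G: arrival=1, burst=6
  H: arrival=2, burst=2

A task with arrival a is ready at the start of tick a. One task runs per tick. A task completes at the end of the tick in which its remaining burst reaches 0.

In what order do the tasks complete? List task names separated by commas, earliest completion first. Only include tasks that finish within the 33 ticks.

t=0: L0/L1/L2 = AD/-/- → run A
t=1: L0/L1/L2 = ADFG/-/- → run A
t=2: L0/L1/L2 = DFGH/-/- → run D
t=3: L0/L1/L2 = DFGHB/-/- → run D
t=4: L0/L1/L2 = FGHBC/D/- → run F
t=5: L0/L1/L2 = FGHBC/D/- → run F
t=6: L0/L1/L2 = GHBC/DF/- → run G
t=7: L0/L1/L2 = GHBC/DF/- → run G
t=8: L0/L1/L2 = HBC/DFG/- → run H
t=9: L0/L1/L2 = HBC/DFG/- → run H
t=10: L0/L1/L2 = BC/DFG/- → run B
t=11: L0/L1/L2 = BC/DFG/- → run B
t=12: L0/L1/L2 = C/DFGB/- → run C
t=13: L0/L1/L2 = C/DFGB/- → run C
t=14: L0/L1/L2 = -/DFGBC/- → run D
t=15: L0/L1/L2 = -/DFGBC/- → run D
t=16: L0/L1/L2 = -/FGBC/- → run F
t=17: L0/L1/L2 = -/FGBC/- → run F
t=18: L0/L1/L2 = -/GBC/- → run G
t=19: L0/L1/L2 = -/GBC/- → run G
t=20: L0/L1/L2 = -/GBC/- → run G
t=21: L0/L1/L2 = -/GBC/- → run G
t=22: L0/L1/L2 = -/BC/- → run B
t=23: L0/L1/L2 = -/BC/- → run B
t=24: L0/L1/L2 = -/BC/- → run B
t=25: L0/L1/L2 = -/BC/- → run B
t=26: L0/L1/L2 = -/C/- → run C
t=27: L0/L1/L2 = -/C/- → run C
t=28: L0/L1/L2 = -/C/- → run C
t=29: (idle)
t=30: (idle)
t=31: (idle)
t=32: (idle)

completion order = A, H, D, F, G, B, C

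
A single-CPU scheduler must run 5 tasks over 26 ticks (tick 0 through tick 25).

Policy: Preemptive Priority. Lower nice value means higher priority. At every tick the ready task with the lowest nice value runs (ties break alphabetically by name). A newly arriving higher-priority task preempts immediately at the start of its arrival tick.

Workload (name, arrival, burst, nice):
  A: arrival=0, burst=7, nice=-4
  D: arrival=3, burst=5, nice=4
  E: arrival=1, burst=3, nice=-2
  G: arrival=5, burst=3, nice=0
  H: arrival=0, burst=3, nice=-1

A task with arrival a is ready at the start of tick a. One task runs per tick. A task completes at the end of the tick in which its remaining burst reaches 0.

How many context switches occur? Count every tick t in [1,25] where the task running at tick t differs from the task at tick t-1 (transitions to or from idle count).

context switches = 5

t=0: ready={A,H} → run A
t=1: ready={A,E,H} → run A
t=2: ready={A,E,H} → run A
t=3: ready={A,D,E,H} → run A
t=4: ready={A,D,E,H} → run A
t=5: ready={A,D,E,G,H} → run A
t=6: ready={A,D,E,G,H} → run A
t=7: ready={D,E,G,H} → run E
t=8: ready={D,E,G,H} → run E
t=9: ready={D,E,G,H} → run E
t=10: ready={D,G,H} → run H
t=11: ready={D,G,H} → run H
t=12: ready={D,G,H} → run H
t=13: ready={D,G} → run G
t=14: ready={D,G} → run G
t=15: ready={D,G} → run G
t=16: ready={D} → run D
t=17: ready={D} → run D
t=18: ready={D} → run D
t=19: ready={D} → run D
t=20: ready={D} → run D
t=21: (idle)
t=22: (idle)
t=23: (idle)
t=24: (idle)
t=25: (idle)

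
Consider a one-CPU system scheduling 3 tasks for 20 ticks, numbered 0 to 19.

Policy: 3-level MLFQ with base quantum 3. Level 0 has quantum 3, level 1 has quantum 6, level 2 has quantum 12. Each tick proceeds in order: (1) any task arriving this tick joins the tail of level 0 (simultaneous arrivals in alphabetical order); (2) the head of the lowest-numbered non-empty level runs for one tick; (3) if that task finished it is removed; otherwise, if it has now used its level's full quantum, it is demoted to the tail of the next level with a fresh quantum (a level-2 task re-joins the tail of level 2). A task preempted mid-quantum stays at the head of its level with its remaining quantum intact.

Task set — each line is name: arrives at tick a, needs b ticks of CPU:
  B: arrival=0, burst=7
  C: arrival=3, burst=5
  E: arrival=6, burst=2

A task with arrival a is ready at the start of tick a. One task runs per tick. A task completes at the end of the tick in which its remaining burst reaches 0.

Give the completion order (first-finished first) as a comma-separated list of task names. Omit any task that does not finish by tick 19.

completion order = E, B, C

t=0: L0/L1/L2 = B/-/- → run B
t=1: L0/L1/L2 = B/-/- → run B
t=2: L0/L1/L2 = B/-/- → run B
t=3: L0/L1/L2 = C/B/- → run C
t=4: L0/L1/L2 = C/B/- → run C
t=5: L0/L1/L2 = C/B/- → run C
t=6: L0/L1/L2 = E/BC/- → run E
t=7: L0/L1/L2 = E/BC/- → run E
t=8: L0/L1/L2 = -/BC/- → run B
t=9: L0/L1/L2 = -/BC/- → run B
t=10: L0/L1/L2 = -/BC/- → run B
t=11: L0/L1/L2 = -/BC/- → run B
t=12: L0/L1/L2 = -/C/- → run C
t=13: L0/L1/L2 = -/C/- → run C
t=14: (idle)
t=15: (idle)
t=16: (idle)
t=17: (idle)
t=18: (idle)
t=19: (idle)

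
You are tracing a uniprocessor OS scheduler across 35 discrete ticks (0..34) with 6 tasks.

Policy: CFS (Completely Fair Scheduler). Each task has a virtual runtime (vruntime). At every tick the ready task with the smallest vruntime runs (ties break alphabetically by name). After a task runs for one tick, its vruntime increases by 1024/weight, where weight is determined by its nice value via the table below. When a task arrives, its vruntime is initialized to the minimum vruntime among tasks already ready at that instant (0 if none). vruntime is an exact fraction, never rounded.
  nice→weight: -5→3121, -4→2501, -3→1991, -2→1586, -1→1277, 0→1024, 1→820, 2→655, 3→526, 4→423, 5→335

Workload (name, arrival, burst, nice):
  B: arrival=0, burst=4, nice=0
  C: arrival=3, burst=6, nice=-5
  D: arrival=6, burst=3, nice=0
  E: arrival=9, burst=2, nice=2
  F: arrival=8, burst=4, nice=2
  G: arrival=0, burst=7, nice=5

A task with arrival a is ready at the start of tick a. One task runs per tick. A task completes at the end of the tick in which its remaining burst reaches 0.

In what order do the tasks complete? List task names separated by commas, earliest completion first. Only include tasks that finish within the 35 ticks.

completion order = B, C, E, D, F, G

t=0: vr[B=0 G=0] → run B
t=1: vr[B=1 G=0] → run G
t=2: vr[B=1 G=1024/335] → run B
t=3: vr[B=2 C=2 G=1024/335] → run B
t=4: vr[B=3 C=2 G=1024/335] → run C
t=5: vr[B=3 C=7266/3121 G=1024/335] → run C
t=6: vr[B=3 C=8290/3121 D=8290/3121 G=1024/335] → run C
t=7: vr[B=3 C=9314/3121 D=8290/3121 G=1024/335] → run D
t=8: vr[B=3 C=9314/3121 D=11411/3121 F=9314/3121 G=1024/335] → run C
t=9: vr[B=3 C=10338/3121 D=11411/3121 E=9314/3121 F=9314/3121 G=1024/335] → run E
t=10: vr[B=3 C=10338/3121 D=11411/3121 E=9296574/2044255 F=9314/3121 G=1024/335] → run F
t=11: vr[B=3 C=10338/3121 D=11411/3121 E=9296574/2044255 F=9296574/2044255 G=1024/335] → run B
t=12: vr[C=10338/3121 D=11411/3121 E=9296574/2044255 F=9296574/2044255 G=1024/335] → run G
t=13: vr[C=10338/3121 D=11411/3121 E=9296574/2044255 F=9296574/2044255 G=2048/335] → run C
t=14: vr[C=11362/3121 D=11411/3121 E=9296574/2044255 F=9296574/2044255 G=2048/335] → run C
t=15: vr[D=11411/3121 E=9296574/2044255 F=9296574/2044255 G=2048/335] → run D
t=16: vr[D=14532/3121 E=9296574/2044255 F=9296574/2044255 G=2048/335] → run E
t=17: vr[D=14532/3121 F=9296574/2044255 G=2048/335] → run F
t=18: vr[D=14532/3121 F=12492478/2044255 G=2048/335] → run D
t=19: vr[F=12492478/2044255 G=2048/335] → run F
t=20: vr[F=15688382/2044255 G=2048/335] → run G
t=21: vr[F=15688382/2044255 G=3072/335] → run F
t=22: vr[G=3072/335] → run G
t=23: vr[G=4096/335] → run G
t=24: vr[G=1024/67] → run G
t=25: vr[G=6144/335] → run G
t=26: (idle)
t=27: (idle)
t=28: (idle)
t=29: (idle)
t=30: (idle)
t=31: (idle)
t=32: (idle)
t=33: (idle)
t=34: (idle)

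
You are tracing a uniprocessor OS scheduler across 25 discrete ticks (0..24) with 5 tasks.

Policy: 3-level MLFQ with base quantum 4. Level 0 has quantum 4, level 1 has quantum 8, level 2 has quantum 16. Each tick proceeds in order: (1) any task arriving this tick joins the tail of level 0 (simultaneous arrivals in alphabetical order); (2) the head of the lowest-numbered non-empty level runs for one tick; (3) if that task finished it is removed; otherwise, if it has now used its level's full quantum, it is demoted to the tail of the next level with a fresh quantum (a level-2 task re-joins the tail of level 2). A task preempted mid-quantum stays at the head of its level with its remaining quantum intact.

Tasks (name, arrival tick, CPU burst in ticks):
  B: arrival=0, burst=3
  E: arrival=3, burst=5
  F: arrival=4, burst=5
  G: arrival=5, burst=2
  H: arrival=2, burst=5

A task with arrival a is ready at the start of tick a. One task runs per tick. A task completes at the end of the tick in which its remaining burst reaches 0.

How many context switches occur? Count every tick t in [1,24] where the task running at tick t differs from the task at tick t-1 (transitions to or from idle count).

context switches = 8

t=0: L0/L1/L2 = B/-/- → run B
t=1: L0/L1/L2 = B/-/- → run B
t=2: L0/L1/L2 = BH/-/- → run B
t=3: L0/L1/L2 = HE/-/- → run H
t=4: L0/L1/L2 = HEF/-/- → run H
t=5: L0/L1/L2 = HEFG/-/- → run H
t=6: L0/L1/L2 = HEFG/-/- → run H
t=7: L0/L1/L2 = EFG/H/- → run E
t=8: L0/L1/L2 = EFG/H/- → run E
t=9: L0/L1/L2 = EFG/H/- → run E
t=10: L0/L1/L2 = EFG/H/- → run E
t=11: L0/L1/L2 = FG/HE/- → run F
t=12: L0/L1/L2 = FG/HE/- → run F
t=13: L0/L1/L2 = FG/HE/- → run F
t=14: L0/L1/L2 = FG/HE/- → run F
t=15: L0/L1/L2 = G/HEF/- → run G
t=16: L0/L1/L2 = G/HEF/- → run G
t=17: L0/L1/L2 = -/HEF/- → run H
t=18: L0/L1/L2 = -/EF/- → run E
t=19: L0/L1/L2 = -/F/- → run F
t=20: (idle)
t=21: (idle)
t=22: (idle)
t=23: (idle)
t=24: (idle)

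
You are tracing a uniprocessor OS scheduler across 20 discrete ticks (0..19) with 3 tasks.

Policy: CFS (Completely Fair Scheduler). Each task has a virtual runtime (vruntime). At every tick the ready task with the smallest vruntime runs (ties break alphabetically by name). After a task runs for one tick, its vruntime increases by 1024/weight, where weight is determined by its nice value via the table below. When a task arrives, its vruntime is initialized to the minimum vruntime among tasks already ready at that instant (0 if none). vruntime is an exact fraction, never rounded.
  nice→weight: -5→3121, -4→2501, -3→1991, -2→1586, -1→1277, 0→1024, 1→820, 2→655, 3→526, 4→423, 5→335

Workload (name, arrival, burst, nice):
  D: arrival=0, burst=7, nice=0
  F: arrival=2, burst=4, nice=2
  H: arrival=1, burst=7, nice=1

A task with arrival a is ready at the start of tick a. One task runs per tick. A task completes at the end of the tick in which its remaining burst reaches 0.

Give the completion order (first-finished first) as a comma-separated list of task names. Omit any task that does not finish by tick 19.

completion order = F, D, H

t=0: vr[D=0] → run D
t=1: vr[D=1 H=1] → run D
t=2: vr[D=2 F=1 H=1] → run F
t=3: vr[D=2 F=1679/655 H=1] → run H
t=4: vr[D=2 F=1679/655 H=461/205] → run D
t=5: vr[D=3 F=1679/655 H=461/205] → run H
t=6: vr[D=3 F=1679/655 H=717/205] → run F
t=7: vr[D=3 F=2703/655 H=717/205] → run D
t=8: vr[D=4 F=2703/655 H=717/205] → run H
t=9: vr[D=4 F=2703/655 H=973/205] → run D
t=10: vr[D=5 F=2703/655 H=973/205] → run F
t=11: vr[D=5 F=3727/655 H=973/205] → run H
t=12: vr[D=5 F=3727/655 H=1229/205] → run D
t=13: vr[D=6 F=3727/655 H=1229/205] → run F
t=14: vr[D=6 H=1229/205] → run H
t=15: vr[D=6 H=297/41] → run D
t=16: vr[H=297/41] → run H
t=17: vr[H=1741/205] → run H
t=18: (idle)
t=19: (idle)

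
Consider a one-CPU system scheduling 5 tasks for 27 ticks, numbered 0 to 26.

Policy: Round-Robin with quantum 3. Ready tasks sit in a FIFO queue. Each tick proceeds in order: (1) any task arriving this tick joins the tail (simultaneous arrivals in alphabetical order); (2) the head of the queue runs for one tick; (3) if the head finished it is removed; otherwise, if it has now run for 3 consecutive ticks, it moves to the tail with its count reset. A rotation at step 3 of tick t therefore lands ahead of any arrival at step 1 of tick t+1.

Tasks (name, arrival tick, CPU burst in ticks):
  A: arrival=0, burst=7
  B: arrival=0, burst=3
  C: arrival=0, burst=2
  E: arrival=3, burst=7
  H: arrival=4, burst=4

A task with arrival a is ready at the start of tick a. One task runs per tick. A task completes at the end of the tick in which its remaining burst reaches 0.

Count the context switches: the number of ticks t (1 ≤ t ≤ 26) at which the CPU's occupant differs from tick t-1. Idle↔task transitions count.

t=0: queue=[A,B,C] q_used=0 → run A
t=1: queue=[A,B,C] q_used=1 → run A
t=2: queue=[A,B,C] q_used=2 → run A
t=3: queue=[B,C,A,E] q_used=0 → run B
t=4: queue=[B,C,A,E,H] q_used=1 → run B
t=5: queue=[B,C,A,E,H] q_used=2 → run B
t=6: queue=[C,A,E,H] q_used=0 → run C
t=7: queue=[C,A,E,H] q_used=1 → run C
t=8: queue=[A,E,H] q_used=0 → run A
t=9: queue=[A,E,H] q_used=1 → run A
t=10: queue=[A,E,H] q_used=2 → run A
t=11: queue=[E,H,A] q_used=0 → run E
t=12: queue=[E,H,A] q_used=1 → run E
t=13: queue=[E,H,A] q_used=2 → run E
t=14: queue=[H,A,E] q_used=0 → run H
t=15: queue=[H,A,E] q_used=1 → run H
t=16: queue=[H,A,E] q_used=2 → run H
t=17: queue=[A,E,H] q_used=0 → run A
t=18: queue=[E,H] q_used=0 → run E
t=19: queue=[E,H] q_used=1 → run E
t=20: queue=[E,H] q_used=2 → run E
t=21: queue=[H,E] q_used=0 → run H
t=22: queue=[E] q_used=0 → run E
t=23: (idle)
t=24: (idle)
t=25: (idle)
t=26: (idle)

context switches = 10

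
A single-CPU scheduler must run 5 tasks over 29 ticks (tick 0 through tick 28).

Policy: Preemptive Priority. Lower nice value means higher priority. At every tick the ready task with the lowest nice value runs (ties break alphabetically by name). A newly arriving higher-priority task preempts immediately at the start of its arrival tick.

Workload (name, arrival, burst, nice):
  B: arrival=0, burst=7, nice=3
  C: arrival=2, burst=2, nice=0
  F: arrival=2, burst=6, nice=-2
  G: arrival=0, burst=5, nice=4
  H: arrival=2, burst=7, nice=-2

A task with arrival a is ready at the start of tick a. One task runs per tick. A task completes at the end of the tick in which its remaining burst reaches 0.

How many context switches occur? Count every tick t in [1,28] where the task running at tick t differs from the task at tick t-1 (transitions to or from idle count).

context switches = 6

t=0: ready={B,G} → run B
t=1: ready={B,G} → run B
t=2: ready={B,C,F,G,H} → run F
t=3: ready={B,C,F,G,H} → run F
t=4: ready={B,C,F,G,H} → run F
t=5: ready={B,C,F,G,H} → run F
t=6: ready={B,C,F,G,H} → run F
t=7: ready={B,C,F,G,H} → run F
t=8: ready={B,C,G,H} → run H
t=9: ready={B,C,G,H} → run H
t=10: ready={B,C,G,H} → run H
t=11: ready={B,C,G,H} → run H
t=12: ready={B,C,G,H} → run H
t=13: ready={B,C,G,H} → run H
t=14: ready={B,C,G,H} → run H
t=15: ready={B,C,G} → run C
t=16: ready={B,C,G} → run C
t=17: ready={B,G} → run B
t=18: ready={B,G} → run B
t=19: ready={B,G} → run B
t=20: ready={B,G} → run B
t=21: ready={B,G} → run B
t=22: ready={G} → run G
t=23: ready={G} → run G
t=24: ready={G} → run G
t=25: ready={G} → run G
t=26: ready={G} → run G
t=27: (idle)
t=28: (idle)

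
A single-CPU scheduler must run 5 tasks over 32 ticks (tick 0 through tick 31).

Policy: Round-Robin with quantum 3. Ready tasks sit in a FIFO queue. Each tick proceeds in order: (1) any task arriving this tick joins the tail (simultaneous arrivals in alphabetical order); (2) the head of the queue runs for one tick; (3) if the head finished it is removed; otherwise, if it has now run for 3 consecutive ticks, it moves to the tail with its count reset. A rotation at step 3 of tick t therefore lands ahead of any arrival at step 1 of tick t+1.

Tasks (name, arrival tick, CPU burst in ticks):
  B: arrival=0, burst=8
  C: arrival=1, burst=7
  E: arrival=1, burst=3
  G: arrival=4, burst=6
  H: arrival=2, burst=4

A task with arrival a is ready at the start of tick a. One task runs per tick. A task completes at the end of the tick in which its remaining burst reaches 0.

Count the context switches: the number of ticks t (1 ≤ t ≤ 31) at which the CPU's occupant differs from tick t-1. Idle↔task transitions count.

context switches = 11

t=0: queue=[B] q_used=0 → run B
t=1: queue=[B,C,E] q_used=1 → run B
t=2: queue=[B,C,E,H] q_used=2 → run B
t=3: queue=[C,E,H,B] q_used=0 → run C
t=4: queue=[C,E,H,B,G] q_used=1 → run C
t=5: queue=[C,E,H,B,G] q_used=2 → run C
t=6: queue=[E,H,B,G,C] q_used=0 → run E
t=7: queue=[E,H,B,G,C] q_used=1 → run E
t=8: queue=[E,H,B,G,C] q_used=2 → run E
t=9: queue=[H,B,G,C] q_used=0 → run H
t=10: queue=[H,B,G,C] q_used=1 → run H
t=11: queue=[H,B,G,C] q_used=2 → run H
t=12: queue=[B,G,C,H] q_used=0 → run B
t=13: queue=[B,G,C,H] q_used=1 → run B
t=14: queue=[B,G,C,H] q_used=2 → run B
t=15: queue=[G,C,H,B] q_used=0 → run G
t=16: queue=[G,C,H,B] q_used=1 → run G
t=17: queue=[G,C,H,B] q_used=2 → run G
t=18: queue=[C,H,B,G] q_used=0 → run C
t=19: queue=[C,H,B,G] q_used=1 → run C
t=20: queue=[C,H,B,G] q_used=2 → run C
t=21: queue=[H,B,G,C] q_used=0 → run H
t=22: queue=[B,G,C] q_used=0 → run B
t=23: queue=[B,G,C] q_used=1 → run B
t=24: queue=[G,C] q_used=0 → run G
t=25: queue=[G,C] q_used=1 → run G
t=26: queue=[G,C] q_used=2 → run G
t=27: queue=[C] q_used=0 → run C
t=28: (idle)
t=29: (idle)
t=30: (idle)
t=31: (idle)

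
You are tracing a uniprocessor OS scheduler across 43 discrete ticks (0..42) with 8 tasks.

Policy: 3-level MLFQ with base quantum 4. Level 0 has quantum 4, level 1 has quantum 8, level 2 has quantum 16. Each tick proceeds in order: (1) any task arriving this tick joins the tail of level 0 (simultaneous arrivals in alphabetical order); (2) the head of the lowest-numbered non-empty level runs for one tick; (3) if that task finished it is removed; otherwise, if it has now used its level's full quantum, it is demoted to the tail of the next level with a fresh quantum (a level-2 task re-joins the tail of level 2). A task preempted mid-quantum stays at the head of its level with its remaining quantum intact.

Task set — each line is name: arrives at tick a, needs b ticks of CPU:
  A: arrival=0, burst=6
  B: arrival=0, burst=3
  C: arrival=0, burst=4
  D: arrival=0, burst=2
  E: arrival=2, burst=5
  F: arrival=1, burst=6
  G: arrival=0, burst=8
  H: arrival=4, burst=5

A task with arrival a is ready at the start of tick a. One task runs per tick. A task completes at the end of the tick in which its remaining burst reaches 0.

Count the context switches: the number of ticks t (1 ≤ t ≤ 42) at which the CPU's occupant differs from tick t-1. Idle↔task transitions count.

t=0: L0/L1/L2 = ABCDG/-/- → run A
t=1: L0/L1/L2 = ABCDGF/-/- → run A
t=2: L0/L1/L2 = ABCDGFE/-/- → run A
t=3: L0/L1/L2 = ABCDGFE/-/- → run A
t=4: L0/L1/L2 = BCDGFEH/A/- → run B
t=5: L0/L1/L2 = BCDGFEH/A/- → run B
t=6: L0/L1/L2 = BCDGFEH/A/- → run B
t=7: L0/L1/L2 = CDGFEH/A/- → run C
t=8: L0/L1/L2 = CDGFEH/A/- → run C
t=9: L0/L1/L2 = CDGFEH/A/- → run C
t=10: L0/L1/L2 = CDGFEH/A/- → run C
t=11: L0/L1/L2 = DGFEH/A/- → run D
t=12: L0/L1/L2 = DGFEH/A/- → run D
t=13: L0/L1/L2 = GFEH/A/- → run G
t=14: L0/L1/L2 = GFEH/A/- → run G
t=15: L0/L1/L2 = GFEH/A/- → run G
t=16: L0/L1/L2 = GFEH/A/- → run G
t=17: L0/L1/L2 = FEH/AG/- → run F
t=18: L0/L1/L2 = FEH/AG/- → run F
t=19: L0/L1/L2 = FEH/AG/- → run F
t=20: L0/L1/L2 = FEH/AG/- → run F
t=21: L0/L1/L2 = EH/AGF/- → run E
t=22: L0/L1/L2 = EH/AGF/- → run E
t=23: L0/L1/L2 = EH/AGF/- → run E
t=24: L0/L1/L2 = EH/AGF/- → run E
t=25: L0/L1/L2 = H/AGFE/- → run H
t=26: L0/L1/L2 = H/AGFE/- → run H
t=27: L0/L1/L2 = H/AGFE/- → run H
t=28: L0/L1/L2 = H/AGFE/- → run H
t=29: L0/L1/L2 = -/AGFEH/- → run A
t=30: L0/L1/L2 = -/AGFEH/- → run A
t=31: L0/L1/L2 = -/GFEH/- → run G
t=32: L0/L1/L2 = -/GFEH/- → run G
t=33: L0/L1/L2 = -/GFEH/- → run G
t=34: L0/L1/L2 = -/GFEH/- → run G
t=35: L0/L1/L2 = -/FEH/- → run F
t=36: L0/L1/L2 = -/FEH/- → run F
t=37: L0/L1/L2 = -/EH/- → run E
t=38: L0/L1/L2 = -/H/- → run H
t=39: (idle)
t=40: (idle)
t=41: (idle)
t=42: (idle)

context switches = 13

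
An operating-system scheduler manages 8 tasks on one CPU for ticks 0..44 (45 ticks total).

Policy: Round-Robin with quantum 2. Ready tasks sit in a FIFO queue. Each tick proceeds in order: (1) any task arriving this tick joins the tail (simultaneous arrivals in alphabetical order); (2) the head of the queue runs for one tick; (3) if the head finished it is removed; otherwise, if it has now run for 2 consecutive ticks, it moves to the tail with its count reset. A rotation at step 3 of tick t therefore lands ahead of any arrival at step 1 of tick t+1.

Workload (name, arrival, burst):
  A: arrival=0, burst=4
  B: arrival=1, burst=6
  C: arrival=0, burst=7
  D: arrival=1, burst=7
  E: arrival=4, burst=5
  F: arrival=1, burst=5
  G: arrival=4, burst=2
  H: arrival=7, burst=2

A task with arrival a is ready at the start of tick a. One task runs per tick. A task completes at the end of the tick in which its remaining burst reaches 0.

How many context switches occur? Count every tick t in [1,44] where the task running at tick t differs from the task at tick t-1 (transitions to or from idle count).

context switches = 21

t=0: queue=[A,C] q_used=0 → run A
t=1: queue=[A,C,B,D,F] q_used=1 → run A
t=2: queue=[C,B,D,F,A] q_used=0 → run C
t=3: queue=[C,B,D,F,A] q_used=1 → run C
t=4: queue=[B,D,F,A,C,E,G] q_used=0 → run B
t=5: queue=[B,D,F,A,C,E,G] q_used=1 → run B
t=6: queue=[D,F,A,C,E,G,B] q_used=0 → run D
t=7: queue=[D,F,A,C,E,G,B,H] q_used=1 → run D
t=8: queue=[F,A,C,E,G,B,H,D] q_used=0 → run F
t=9: queue=[F,A,C,E,G,B,H,D] q_used=1 → run F
t=10: queue=[A,C,E,G,B,H,D,F] q_used=0 → run A
t=11: queue=[A,C,E,G,B,H,D,F] q_used=1 → run A
t=12: queue=[C,E,G,B,H,D,F] q_used=0 → run C
t=13: queue=[C,E,G,B,H,D,F] q_used=1 → run C
t=14: queue=[E,G,B,H,D,F,C] q_used=0 → run E
t=15: queue=[E,G,B,H,D,F,C] q_used=1 → run E
t=16: queue=[G,B,H,D,F,C,E] q_used=0 → run G
t=17: queue=[G,B,H,D,F,C,E] q_used=1 → run G
t=18: queue=[B,H,D,F,C,E] q_used=0 → run B
t=19: queue=[B,H,D,F,C,E] q_used=1 → run B
t=20: queue=[H,D,F,C,E,B] q_used=0 → run H
t=21: queue=[H,D,F,C,E,B] q_used=1 → run H
t=22: queue=[D,F,C,E,B] q_used=0 → run D
t=23: queue=[D,F,C,E,B] q_used=1 → run D
t=24: queue=[F,C,E,B,D] q_used=0 → run F
t=25: queue=[F,C,E,B,D] q_used=1 → run F
t=26: queue=[C,E,B,D,F] q_used=0 → run C
t=27: queue=[C,E,B,D,F] q_used=1 → run C
t=28: queue=[E,B,D,F,C] q_used=0 → run E
t=29: queue=[E,B,D,F,C] q_used=1 → run E
t=30: queue=[B,D,F,C,E] q_used=0 → run B
t=31: queue=[B,D,F,C,E] q_used=1 → run B
t=32: queue=[D,F,C,E] q_used=0 → run D
t=33: queue=[D,F,C,E] q_used=1 → run D
t=34: queue=[F,C,E,D] q_used=0 → run F
t=35: queue=[C,E,D] q_used=0 → run C
t=36: queue=[E,D] q_used=0 → run E
t=37: queue=[D] q_used=0 → run D
t=38: (idle)
t=39: (idle)
t=40: (idle)
t=41: (idle)
t=42: (idle)
t=43: (idle)
t=44: (idle)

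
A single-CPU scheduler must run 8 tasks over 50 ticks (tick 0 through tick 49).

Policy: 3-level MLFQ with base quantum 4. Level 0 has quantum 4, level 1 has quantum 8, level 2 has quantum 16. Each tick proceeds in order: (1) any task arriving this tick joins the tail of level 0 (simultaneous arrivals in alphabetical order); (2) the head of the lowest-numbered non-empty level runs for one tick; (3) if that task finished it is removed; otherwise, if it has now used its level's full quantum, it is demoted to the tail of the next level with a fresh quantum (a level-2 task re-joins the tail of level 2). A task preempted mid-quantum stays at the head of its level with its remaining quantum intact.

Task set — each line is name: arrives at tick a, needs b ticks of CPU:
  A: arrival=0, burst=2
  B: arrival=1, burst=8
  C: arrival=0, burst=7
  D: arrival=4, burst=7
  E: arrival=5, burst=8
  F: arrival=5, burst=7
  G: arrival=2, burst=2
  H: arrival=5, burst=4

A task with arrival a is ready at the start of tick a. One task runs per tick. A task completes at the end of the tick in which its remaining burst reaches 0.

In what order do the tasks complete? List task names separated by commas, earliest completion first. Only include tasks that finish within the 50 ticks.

t=0: L0/L1/L2 = AC/-/- → run A
t=1: L0/L1/L2 = ACB/-/- → run A
t=2: L0/L1/L2 = CBG/-/- → run C
t=3: L0/L1/L2 = CBG/-/- → run C
t=4: L0/L1/L2 = CBGD/-/- → run C
t=5: L0/L1/L2 = CBGDEFH/-/- → run C
t=6: L0/L1/L2 = BGDEFH/C/- → run B
t=7: L0/L1/L2 = BGDEFH/C/- → run B
t=8: L0/L1/L2 = BGDEFH/C/- → run B
t=9: L0/L1/L2 = BGDEFH/C/- → run B
t=10: L0/L1/L2 = GDEFH/CB/- → run G
t=11: L0/L1/L2 = GDEFH/CB/- → run G
t=12: L0/L1/L2 = DEFH/CB/- → run D
t=13: L0/L1/L2 = DEFH/CB/- → run D
t=14: L0/L1/L2 = DEFH/CB/- → run D
t=15: L0/L1/L2 = DEFH/CB/- → run D
t=16: L0/L1/L2 = EFH/CBD/- → run E
t=17: L0/L1/L2 = EFH/CBD/- → run E
t=18: L0/L1/L2 = EFH/CBD/- → run E
t=19: L0/L1/L2 = EFH/CBD/- → run E
t=20: L0/L1/L2 = FH/CBDE/- → run F
t=21: L0/L1/L2 = FH/CBDE/- → run F
t=22: L0/L1/L2 = FH/CBDE/- → run F
t=23: L0/L1/L2 = FH/CBDE/- → run F
t=24: L0/L1/L2 = H/CBDEF/- → run H
t=25: L0/L1/L2 = H/CBDEF/- → run H
t=26: L0/L1/L2 = H/CBDEF/- → run H
t=27: L0/L1/L2 = H/CBDEF/- → run H
t=28: L0/L1/L2 = -/CBDEF/- → run C
t=29: L0/L1/L2 = -/CBDEF/- → run C
t=30: L0/L1/L2 = -/CBDEF/- → run C
t=31: L0/L1/L2 = -/BDEF/- → run B
t=32: L0/L1/L2 = -/BDEF/- → run B
t=33: L0/L1/L2 = -/BDEF/- → run B
t=34: L0/L1/L2 = -/BDEF/- → run B
t=35: L0/L1/L2 = -/DEF/- → run D
t=36: L0/L1/L2 = -/DEF/- → run D
t=37: L0/L1/L2 = -/DEF/- → run D
t=38: L0/L1/L2 = -/EF/- → run E
t=39: L0/L1/L2 = -/EF/- → run E
t=40: L0/L1/L2 = -/EF/- → run E
t=41: L0/L1/L2 = -/EF/- → run E
t=42: L0/L1/L2 = -/F/- → run F
t=43: L0/L1/L2 = -/F/- → run F
t=44: L0/L1/L2 = -/F/- → run F
t=45: (idle)
t=46: (idle)
t=47: (idle)
t=48: (idle)
t=49: (idle)

completion order = A, G, H, C, B, D, E, F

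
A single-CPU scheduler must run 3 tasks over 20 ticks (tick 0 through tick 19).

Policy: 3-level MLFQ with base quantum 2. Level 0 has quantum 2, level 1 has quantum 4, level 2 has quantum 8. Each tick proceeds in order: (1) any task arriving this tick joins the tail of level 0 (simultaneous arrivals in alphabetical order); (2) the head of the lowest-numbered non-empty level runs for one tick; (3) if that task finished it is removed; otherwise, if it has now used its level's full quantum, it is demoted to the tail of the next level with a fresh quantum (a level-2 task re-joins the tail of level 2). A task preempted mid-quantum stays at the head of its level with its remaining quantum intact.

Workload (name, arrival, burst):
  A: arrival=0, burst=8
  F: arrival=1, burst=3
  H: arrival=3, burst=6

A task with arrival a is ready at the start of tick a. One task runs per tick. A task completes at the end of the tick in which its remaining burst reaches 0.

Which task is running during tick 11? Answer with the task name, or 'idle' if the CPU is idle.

running at tick 11 = H

t=0: L0/L1/L2 = A/-/- → run A
t=1: L0/L1/L2 = AF/-/- → run A
t=2: L0/L1/L2 = F/A/- → run F
t=3: L0/L1/L2 = FH/A/- → run F
t=4: L0/L1/L2 = H/AF/- → run H
t=5: L0/L1/L2 = H/AF/- → run H
t=6: L0/L1/L2 = -/AFH/- → run A
t=7: L0/L1/L2 = -/AFH/- → run A
t=8: L0/L1/L2 = -/AFH/- → run A
t=9: L0/L1/L2 = -/AFH/- → run A
t=10: L0/L1/L2 = -/FH/A → run F
t=11: L0/L1/L2 = -/H/A → run H
t=12: L0/L1/L2 = -/H/A → run H
t=13: L0/L1/L2 = -/H/A → run H
t=14: L0/L1/L2 = -/H/A → run H
t=15: L0/L1/L2 = -/-/A → run A
t=16: L0/L1/L2 = -/-/A → run A
t=17: (idle)
t=18: (idle)
t=19: (idle)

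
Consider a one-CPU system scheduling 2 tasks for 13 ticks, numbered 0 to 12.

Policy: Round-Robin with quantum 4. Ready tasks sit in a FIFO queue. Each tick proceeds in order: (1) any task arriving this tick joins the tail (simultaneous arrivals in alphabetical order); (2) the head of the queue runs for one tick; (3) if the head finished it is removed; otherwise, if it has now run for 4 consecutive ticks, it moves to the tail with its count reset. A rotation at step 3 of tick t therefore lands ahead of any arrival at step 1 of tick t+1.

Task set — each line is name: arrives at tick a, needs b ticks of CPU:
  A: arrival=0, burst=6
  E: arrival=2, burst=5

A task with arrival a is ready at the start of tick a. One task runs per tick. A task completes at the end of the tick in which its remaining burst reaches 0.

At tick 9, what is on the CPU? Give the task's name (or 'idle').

t=0: queue=[A] q_used=0 → run A
t=1: queue=[A] q_used=1 → run A
t=2: queue=[A,E] q_used=2 → run A
t=3: queue=[A,E] q_used=3 → run A
t=4: queue=[E,A] q_used=0 → run E
t=5: queue=[E,A] q_used=1 → run E
t=6: queue=[E,A] q_used=2 → run E
t=7: queue=[E,A] q_used=3 → run E
t=8: queue=[A,E] q_used=0 → run A
t=9: queue=[A,E] q_used=1 → run A
t=10: queue=[E] q_used=0 → run E
t=11: (idle)
t=12: (idle)

running at tick 9 = A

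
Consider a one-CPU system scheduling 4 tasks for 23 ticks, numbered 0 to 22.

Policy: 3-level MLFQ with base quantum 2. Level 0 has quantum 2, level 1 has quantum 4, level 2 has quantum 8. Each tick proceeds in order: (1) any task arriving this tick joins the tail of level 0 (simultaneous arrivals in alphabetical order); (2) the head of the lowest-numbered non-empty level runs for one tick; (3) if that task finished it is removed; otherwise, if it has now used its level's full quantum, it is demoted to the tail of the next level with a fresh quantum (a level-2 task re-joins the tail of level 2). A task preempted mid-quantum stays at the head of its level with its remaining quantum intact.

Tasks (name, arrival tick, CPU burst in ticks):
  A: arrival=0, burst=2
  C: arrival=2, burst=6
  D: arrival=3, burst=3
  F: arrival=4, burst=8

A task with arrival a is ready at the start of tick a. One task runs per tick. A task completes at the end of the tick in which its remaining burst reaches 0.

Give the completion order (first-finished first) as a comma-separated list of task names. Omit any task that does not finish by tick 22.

completion order = A, C, D, F

t=0: L0/L1/L2 = A/-/- → run A
t=1: L0/L1/L2 = A/-/- → run A
t=2: L0/L1/L2 = C/-/- → run C
t=3: L0/L1/L2 = CD/-/- → run C
t=4: L0/L1/L2 = DF/C/- → run D
t=5: L0/L1/L2 = DF/C/- → run D
t=6: L0/L1/L2 = F/CD/- → run F
t=7: L0/L1/L2 = F/CD/- → run F
t=8: L0/L1/L2 = -/CDF/- → run C
t=9: L0/L1/L2 = -/CDF/- → run C
t=10: L0/L1/L2 = -/CDF/- → run C
t=11: L0/L1/L2 = -/CDF/- → run C
t=12: L0/L1/L2 = -/DF/- → run D
t=13: L0/L1/L2 = -/F/- → run F
t=14: L0/L1/L2 = -/F/- → run F
t=15: L0/L1/L2 = -/F/- → run F
t=16: L0/L1/L2 = -/F/- → run F
t=17: L0/L1/L2 = -/-/F → run F
t=18: L0/L1/L2 = -/-/F → run F
t=19: (idle)
t=20: (idle)
t=21: (idle)
t=22: (idle)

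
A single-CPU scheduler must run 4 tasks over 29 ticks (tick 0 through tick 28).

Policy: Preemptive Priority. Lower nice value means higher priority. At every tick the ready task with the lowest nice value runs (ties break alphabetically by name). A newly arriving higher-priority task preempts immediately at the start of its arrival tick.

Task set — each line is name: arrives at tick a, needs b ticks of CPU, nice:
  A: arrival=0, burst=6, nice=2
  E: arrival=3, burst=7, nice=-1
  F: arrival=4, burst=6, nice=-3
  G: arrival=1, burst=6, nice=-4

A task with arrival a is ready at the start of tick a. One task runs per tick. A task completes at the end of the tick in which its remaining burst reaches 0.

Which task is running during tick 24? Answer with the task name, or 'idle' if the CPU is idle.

t=0: ready={A} → run A
t=1: ready={A,G} → run G
t=2: ready={A,G} → run G
t=3: ready={A,E,G} → run G
t=4: ready={A,E,F,G} → run G
t=5: ready={A,E,F,G} → run G
t=6: ready={A,E,F,G} → run G
t=7: ready={A,E,F} → run F
t=8: ready={A,E,F} → run F
t=9: ready={A,E,F} → run F
t=10: ready={A,E,F} → run F
t=11: ready={A,E,F} → run F
t=12: ready={A,E,F} → run F
t=13: ready={A,E} → run E
t=14: ready={A,E} → run E
t=15: ready={A,E} → run E
t=16: ready={A,E} → run E
t=17: ready={A,E} → run E
t=18: ready={A,E} → run E
t=19: ready={A,E} → run E
t=20: ready={A} → run A
t=21: ready={A} → run A
t=22: ready={A} → run A
t=23: ready={A} → run A
t=24: ready={A} → run A
t=25: (idle)
t=26: (idle)
t=27: (idle)
t=28: (idle)

running at tick 24 = A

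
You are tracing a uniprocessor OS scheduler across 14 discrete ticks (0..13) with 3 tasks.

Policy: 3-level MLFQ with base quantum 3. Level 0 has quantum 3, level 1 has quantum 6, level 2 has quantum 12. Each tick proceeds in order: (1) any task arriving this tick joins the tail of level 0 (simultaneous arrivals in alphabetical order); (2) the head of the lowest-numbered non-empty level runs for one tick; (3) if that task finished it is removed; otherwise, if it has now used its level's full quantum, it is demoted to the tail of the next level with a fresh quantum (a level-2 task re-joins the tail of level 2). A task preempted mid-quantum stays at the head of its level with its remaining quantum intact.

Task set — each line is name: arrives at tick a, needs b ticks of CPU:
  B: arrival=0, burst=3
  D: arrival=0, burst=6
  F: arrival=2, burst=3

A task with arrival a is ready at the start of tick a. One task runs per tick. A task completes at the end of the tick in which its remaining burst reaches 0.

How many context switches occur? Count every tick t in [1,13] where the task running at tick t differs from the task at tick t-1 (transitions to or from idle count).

t=0: L0/L1/L2 = BD/-/- → run B
t=1: L0/L1/L2 = BD/-/- → run B
t=2: L0/L1/L2 = BDF/-/- → run B
t=3: L0/L1/L2 = DF/-/- → run D
t=4: L0/L1/L2 = DF/-/- → run D
t=5: L0/L1/L2 = DF/-/- → run D
t=6: L0/L1/L2 = F/D/- → run F
t=7: L0/L1/L2 = F/D/- → run F
t=8: L0/L1/L2 = F/D/- → run F
t=9: L0/L1/L2 = -/D/- → run D
t=10: L0/L1/L2 = -/D/- → run D
t=11: L0/L1/L2 = -/D/- → run D
t=12: (idle)
t=13: (idle)

context switches = 4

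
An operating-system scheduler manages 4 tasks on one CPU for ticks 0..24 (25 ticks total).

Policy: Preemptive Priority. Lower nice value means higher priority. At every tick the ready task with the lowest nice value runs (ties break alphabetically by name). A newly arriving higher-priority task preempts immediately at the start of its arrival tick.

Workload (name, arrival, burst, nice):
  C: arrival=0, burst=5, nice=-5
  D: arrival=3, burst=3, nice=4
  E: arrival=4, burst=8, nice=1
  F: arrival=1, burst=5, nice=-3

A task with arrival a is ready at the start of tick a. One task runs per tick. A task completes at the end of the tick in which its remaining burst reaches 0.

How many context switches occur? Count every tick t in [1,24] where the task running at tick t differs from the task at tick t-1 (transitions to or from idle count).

context switches = 4

t=0: ready={C} → run C
t=1: ready={C,F} → run C
t=2: ready={C,F} → run C
t=3: ready={C,D,F} → run C
t=4: ready={C,D,E,F} → run C
t=5: ready={D,E,F} → run F
t=6: ready={D,E,F} → run F
t=7: ready={D,E,F} → run F
t=8: ready={D,E,F} → run F
t=9: ready={D,E,F} → run F
t=10: ready={D,E} → run E
t=11: ready={D,E} → run E
t=12: ready={D,E} → run E
t=13: ready={D,E} → run E
t=14: ready={D,E} → run E
t=15: ready={D,E} → run E
t=16: ready={D,E} → run E
t=17: ready={D,E} → run E
t=18: ready={D} → run D
t=19: ready={D} → run D
t=20: ready={D} → run D
t=21: (idle)
t=22: (idle)
t=23: (idle)
t=24: (idle)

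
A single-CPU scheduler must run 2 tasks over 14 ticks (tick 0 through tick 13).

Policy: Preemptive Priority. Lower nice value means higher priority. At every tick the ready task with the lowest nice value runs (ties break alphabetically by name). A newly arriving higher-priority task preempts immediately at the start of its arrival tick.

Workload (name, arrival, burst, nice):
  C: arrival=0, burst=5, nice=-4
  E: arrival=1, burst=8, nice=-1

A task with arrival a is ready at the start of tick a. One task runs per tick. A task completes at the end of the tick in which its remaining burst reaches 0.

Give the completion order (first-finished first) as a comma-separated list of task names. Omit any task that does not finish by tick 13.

completion order = C, E

t=0: ready={C} → run C
t=1: ready={C,E} → run C
t=2: ready={C,E} → run C
t=3: ready={C,E} → run C
t=4: ready={C,E} → run C
t=5: ready={E} → run E
t=6: ready={E} → run E
t=7: ready={E} → run E
t=8: ready={E} → run E
t=9: ready={E} → run E
t=10: ready={E} → run E
t=11: ready={E} → run E
t=12: ready={E} → run E
t=13: (idle)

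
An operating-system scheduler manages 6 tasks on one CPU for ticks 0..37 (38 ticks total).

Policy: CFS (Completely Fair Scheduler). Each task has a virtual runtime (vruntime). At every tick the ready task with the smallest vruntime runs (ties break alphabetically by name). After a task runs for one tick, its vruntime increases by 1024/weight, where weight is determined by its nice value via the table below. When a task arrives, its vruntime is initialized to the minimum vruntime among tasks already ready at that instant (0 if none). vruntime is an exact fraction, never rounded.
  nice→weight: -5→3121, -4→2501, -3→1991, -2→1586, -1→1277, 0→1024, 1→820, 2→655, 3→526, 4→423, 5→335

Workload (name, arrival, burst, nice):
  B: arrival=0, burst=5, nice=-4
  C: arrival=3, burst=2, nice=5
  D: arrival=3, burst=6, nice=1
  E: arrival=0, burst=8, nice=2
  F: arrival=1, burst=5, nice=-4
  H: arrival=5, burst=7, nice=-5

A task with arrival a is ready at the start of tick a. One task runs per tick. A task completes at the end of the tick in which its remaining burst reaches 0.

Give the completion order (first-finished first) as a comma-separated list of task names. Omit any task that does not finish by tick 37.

completion order = B, F, H, C, D, E

t=0: vr[B=0 E=0] → run B
t=1: vr[B=1024/2501 E=0 F=0] → run E
t=2: vr[B=1024/2501 E=1024/655 F=0] → run F
t=3: vr[B=1024/2501 C=1024/2501 D=1024/2501 E=1024/655 F=1024/2501] → run B
t=4: vr[B=2048/2501 C=1024/2501 D=1024/2501 E=1024/655 F=1024/2501] → run C
t=5: vr[B=2048/2501 C=2904064/837835 D=1024/2501 E=1024/655 F=1024/2501 H=1024/2501] → run D
t=6: vr[B=2048/2501 C=2904064/837835 D=20736/12505 E=1024/655 F=1024/2501 H=1024/2501] → run F
t=7: vr[B=2048/2501 C=2904064/837835 D=20736/12505 E=1024/655 F=2048/2501 H=1024/2501] → run H
t=8: vr[B=2048/2501 C=2904064/837835 D=20736/12505 E=1024/655 F=2048/2501 H=5756928/7805621] → run H
t=9: vr[B=2048/2501 C=2904064/837835 D=20736/12505 E=1024/655 F=2048/2501 H=8317952/7805621] → run B
t=10: vr[B=3072/2501 C=2904064/837835 D=20736/12505 E=1024/655 F=2048/2501 H=8317952/7805621] → run F
t=11: vr[B=3072/2501 C=2904064/837835 D=20736/12505 E=1024/655 F=3072/2501 H=8317952/7805621] → run H
t=12: vr[B=3072/2501 C=2904064/837835 D=20736/12505 E=1024/655 F=3072/2501 H=10878976/7805621] → run B
t=13: vr[B=4096/2501 C=2904064/837835 D=20736/12505 E=1024/655 F=3072/2501 H=10878976/7805621] → run F
t=14: vr[B=4096/2501 C=2904064/837835 D=20736/12505 E=1024/655 F=4096/2501 H=10878976/7805621] → run H
t=15: vr[B=4096/2501 C=2904064/837835 D=20736/12505 E=1024/655 F=4096/2501 H=13440000/7805621] → run E
t=16: vr[B=4096/2501 C=2904064/837835 D=20736/12505 E=2048/655 F=4096/2501 H=13440000/7805621] → run B
t=17: vr[C=2904064/837835 D=20736/12505 E=2048/655 F=4096/2501 H=13440000/7805621] → run F
t=18: vr[C=2904064/837835 D=20736/12505 E=2048/655 H=13440000/7805621] → run D
t=19: vr[C=2904064/837835 D=36352/12505 E=2048/655 H=13440000/7805621] → run H
t=20: vr[C=2904064/837835 D=36352/12505 E=2048/655 H=16001024/7805621] → run H
t=21: vr[C=2904064/837835 D=36352/12505 E=2048/655 H=18562048/7805621] → run H
t=22: vr[C=2904064/837835 D=36352/12505 E=2048/655] → run D
t=23: vr[C=2904064/837835 D=51968/12505 E=2048/655] → run E
t=24: vr[C=2904064/837835 D=51968/12505 E=3072/655] → run C
t=25: vr[D=51968/12505 E=3072/655] → run D
t=26: vr[D=67584/12505 E=3072/655] → run E
t=27: vr[D=67584/12505 E=4096/655] → run D
t=28: vr[D=16640/2501 E=4096/655] → run E
t=29: vr[D=16640/2501 E=1024/131] → run D
t=30: vr[E=1024/131] → run E
t=31: vr[E=6144/655] → run E
t=32: vr[E=7168/655] → run E
t=33: (idle)
t=34: (idle)
t=35: (idle)
t=36: (idle)
t=37: (idle)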